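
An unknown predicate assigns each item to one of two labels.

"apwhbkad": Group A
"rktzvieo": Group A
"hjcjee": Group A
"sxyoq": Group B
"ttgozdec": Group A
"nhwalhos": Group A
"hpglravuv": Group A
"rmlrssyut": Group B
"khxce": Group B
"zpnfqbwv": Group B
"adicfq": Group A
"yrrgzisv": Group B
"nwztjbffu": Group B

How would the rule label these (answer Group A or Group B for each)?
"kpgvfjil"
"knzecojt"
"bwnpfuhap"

Group B, Group A, Group A

The rule appears to be: has ≥ 2 vowels.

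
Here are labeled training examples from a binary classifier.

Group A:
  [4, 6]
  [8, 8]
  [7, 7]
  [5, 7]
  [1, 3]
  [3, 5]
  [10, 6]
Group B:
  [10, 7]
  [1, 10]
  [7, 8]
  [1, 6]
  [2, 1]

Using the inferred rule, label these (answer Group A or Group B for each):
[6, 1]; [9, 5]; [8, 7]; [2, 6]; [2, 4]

Group B, Group A, Group B, Group A, Group A

Rule: sum is even. This holds for each 'Group A' example and fails for each 'Group B' one.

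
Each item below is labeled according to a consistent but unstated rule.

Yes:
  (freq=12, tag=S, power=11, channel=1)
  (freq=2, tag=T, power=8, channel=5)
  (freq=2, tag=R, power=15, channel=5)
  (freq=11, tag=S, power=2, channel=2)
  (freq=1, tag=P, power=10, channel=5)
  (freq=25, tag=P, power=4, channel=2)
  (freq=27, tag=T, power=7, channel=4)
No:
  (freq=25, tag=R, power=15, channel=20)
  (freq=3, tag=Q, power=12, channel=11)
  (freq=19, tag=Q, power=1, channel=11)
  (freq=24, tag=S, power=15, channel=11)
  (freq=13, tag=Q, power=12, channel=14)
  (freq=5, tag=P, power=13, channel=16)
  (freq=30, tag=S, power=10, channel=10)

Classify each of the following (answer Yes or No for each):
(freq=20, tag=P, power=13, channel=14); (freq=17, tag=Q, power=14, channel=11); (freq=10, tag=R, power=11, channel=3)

No, No, Yes

'Yes' ⟺ channel ≤ 5.
(freq=20, tag=P, power=13, channel=14) → channel = 14 → No.
(freq=17, tag=Q, power=14, channel=11) → channel = 11 → No.
(freq=10, tag=R, power=11, channel=3) → channel = 3 → Yes.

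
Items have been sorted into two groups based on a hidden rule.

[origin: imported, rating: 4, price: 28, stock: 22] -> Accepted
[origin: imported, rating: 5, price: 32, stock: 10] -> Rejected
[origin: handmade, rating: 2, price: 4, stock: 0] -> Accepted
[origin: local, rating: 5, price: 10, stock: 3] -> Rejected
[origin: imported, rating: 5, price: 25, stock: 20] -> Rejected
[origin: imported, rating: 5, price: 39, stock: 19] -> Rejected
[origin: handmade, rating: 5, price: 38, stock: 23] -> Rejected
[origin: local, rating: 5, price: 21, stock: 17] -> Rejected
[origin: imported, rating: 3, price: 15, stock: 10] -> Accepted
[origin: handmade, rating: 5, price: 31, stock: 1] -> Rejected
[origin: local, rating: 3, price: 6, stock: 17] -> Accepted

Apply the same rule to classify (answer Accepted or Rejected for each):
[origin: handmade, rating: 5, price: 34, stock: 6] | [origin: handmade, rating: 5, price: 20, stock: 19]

'Accepted' ⟺ rating ≤ 4.
[origin: handmade, rating: 5, price: 34, stock: 6]: rating = 5 — doesn't qualify, so Rejected.
[origin: handmade, rating: 5, price: 20, stock: 19]: rating = 5 — doesn't qualify, so Rejected.

Rejected, Rejected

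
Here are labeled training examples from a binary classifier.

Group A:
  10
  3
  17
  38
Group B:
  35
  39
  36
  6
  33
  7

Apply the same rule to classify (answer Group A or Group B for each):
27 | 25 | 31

Comparing the two groups points to one rule — ≡ 3 (mod 7).
27: Group B (27 mod 7 = 6).
25: Group B (25 mod 7 = 4).
31: Group A (31 mod 7 = 3).

Group B, Group B, Group A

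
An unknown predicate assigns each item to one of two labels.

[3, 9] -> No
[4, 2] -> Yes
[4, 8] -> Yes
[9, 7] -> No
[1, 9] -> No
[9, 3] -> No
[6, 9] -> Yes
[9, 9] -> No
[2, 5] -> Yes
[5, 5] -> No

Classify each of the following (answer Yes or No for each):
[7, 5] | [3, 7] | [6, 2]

The simplest hypothesis consistent with all the labels is: first is even.
No: [7, 5], since first 7. No: [3, 7], since first 3. Yes: [6, 2], since first 6.

No, No, Yes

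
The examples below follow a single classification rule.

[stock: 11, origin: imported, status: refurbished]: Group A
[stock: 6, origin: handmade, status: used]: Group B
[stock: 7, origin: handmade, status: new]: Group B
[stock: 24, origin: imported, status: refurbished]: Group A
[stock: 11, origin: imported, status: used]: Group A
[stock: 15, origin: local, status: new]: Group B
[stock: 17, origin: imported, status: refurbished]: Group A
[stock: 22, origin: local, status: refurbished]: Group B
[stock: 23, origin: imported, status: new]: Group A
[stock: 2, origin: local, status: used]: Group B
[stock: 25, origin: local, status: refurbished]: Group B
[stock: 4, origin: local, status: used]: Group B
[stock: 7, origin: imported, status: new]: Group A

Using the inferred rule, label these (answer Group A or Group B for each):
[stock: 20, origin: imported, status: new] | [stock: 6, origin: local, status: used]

Group A, Group B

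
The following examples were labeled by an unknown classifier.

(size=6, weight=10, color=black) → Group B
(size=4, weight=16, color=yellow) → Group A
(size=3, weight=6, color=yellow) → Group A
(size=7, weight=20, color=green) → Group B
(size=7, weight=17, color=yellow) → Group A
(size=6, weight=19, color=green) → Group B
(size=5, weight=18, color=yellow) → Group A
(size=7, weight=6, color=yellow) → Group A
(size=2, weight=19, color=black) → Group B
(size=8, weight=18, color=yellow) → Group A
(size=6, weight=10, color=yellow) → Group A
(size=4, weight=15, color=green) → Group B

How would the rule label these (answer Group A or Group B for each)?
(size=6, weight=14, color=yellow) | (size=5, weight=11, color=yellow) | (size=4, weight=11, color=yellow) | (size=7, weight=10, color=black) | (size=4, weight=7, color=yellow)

Group A, Group A, Group A, Group B, Group A

Looking at the examples, the only property every 'Group A' case has and every 'Group B' case lacks is: color is yellow.
(size=6, weight=14, color=yellow) → color is yellow → Group A. (size=5, weight=11, color=yellow) → color is yellow → Group A. (size=4, weight=11, color=yellow) → color is yellow → Group A. (size=7, weight=10, color=black) → color is black → Group B. (size=4, weight=7, color=yellow) → color is yellow → Group A.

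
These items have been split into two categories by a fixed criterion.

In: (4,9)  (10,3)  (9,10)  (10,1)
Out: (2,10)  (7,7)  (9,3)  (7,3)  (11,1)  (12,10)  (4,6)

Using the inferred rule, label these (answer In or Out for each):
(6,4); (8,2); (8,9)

Out, Out, In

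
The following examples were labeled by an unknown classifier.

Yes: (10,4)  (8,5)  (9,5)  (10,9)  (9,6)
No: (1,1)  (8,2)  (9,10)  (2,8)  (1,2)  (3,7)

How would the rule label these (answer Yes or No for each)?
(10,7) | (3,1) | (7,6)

The rule appears to be: first > second AND sum ≥ 13.

Yes, No, Yes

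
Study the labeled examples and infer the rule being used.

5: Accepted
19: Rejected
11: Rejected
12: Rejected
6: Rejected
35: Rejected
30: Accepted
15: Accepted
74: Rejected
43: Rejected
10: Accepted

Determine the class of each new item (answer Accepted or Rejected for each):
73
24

Rule: multiple of 5 AND at most 30. This holds for each 'Accepted' example and fails for each 'Rejected' one.
73: Rejected (73 = 5·14 + 3, 73 > 30).
24: Rejected (24 = 5·4 + 4, 24 ≤ 30).

Rejected, Rejected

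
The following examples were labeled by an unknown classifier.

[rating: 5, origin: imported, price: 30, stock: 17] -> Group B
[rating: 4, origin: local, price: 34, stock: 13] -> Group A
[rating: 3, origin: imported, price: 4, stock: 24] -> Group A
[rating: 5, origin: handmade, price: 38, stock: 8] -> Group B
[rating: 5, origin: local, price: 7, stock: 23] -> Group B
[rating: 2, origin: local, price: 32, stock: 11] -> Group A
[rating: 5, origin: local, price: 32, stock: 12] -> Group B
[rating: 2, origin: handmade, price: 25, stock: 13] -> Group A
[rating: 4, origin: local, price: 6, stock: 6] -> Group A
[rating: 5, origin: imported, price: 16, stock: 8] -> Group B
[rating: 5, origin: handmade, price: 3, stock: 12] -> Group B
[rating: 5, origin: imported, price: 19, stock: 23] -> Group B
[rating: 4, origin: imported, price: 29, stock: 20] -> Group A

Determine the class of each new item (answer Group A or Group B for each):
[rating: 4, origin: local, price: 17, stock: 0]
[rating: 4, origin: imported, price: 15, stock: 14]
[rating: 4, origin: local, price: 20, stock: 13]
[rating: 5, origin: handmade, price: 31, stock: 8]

Group A, Group A, Group A, Group B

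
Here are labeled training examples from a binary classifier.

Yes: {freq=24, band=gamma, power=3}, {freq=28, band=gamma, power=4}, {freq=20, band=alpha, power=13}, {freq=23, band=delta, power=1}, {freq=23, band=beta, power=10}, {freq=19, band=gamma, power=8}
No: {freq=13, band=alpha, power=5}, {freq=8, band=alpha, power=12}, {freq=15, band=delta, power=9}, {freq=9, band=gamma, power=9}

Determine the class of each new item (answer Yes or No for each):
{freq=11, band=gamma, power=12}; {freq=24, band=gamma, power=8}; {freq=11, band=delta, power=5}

No, Yes, No

'Yes' ⟺ freq ≥ 19.
No: {freq=11, band=gamma, power=12}, since freq = 11. Yes: {freq=24, band=gamma, power=8}, since freq = 24. No: {freq=11, band=delta, power=5}, since freq = 11.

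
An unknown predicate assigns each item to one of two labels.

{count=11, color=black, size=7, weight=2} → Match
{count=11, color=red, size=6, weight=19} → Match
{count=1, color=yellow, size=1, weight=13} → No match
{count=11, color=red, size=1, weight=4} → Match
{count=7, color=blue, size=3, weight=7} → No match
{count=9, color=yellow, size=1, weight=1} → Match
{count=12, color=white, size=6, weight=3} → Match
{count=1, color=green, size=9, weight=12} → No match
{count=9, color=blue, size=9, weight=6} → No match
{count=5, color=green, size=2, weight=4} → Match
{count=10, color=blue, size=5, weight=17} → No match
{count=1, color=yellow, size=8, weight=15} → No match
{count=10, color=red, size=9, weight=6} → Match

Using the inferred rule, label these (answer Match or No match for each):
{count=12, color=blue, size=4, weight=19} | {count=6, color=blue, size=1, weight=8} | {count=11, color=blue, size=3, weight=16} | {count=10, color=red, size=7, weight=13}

'Match' ⟺ color is red OR weight ≤ 4.
{count=12, color=blue, size=4, weight=19}: color is blue, weight = 19, fails this test → No match.
{count=6, color=blue, size=1, weight=8}: color is blue, weight = 8, fails this test → No match.
{count=11, color=blue, size=3, weight=16}: color is blue, weight = 16, fails this test → No match.
{count=10, color=red, size=7, weight=13}: color is red, weight = 13, matches → Match.

No match, No match, No match, Match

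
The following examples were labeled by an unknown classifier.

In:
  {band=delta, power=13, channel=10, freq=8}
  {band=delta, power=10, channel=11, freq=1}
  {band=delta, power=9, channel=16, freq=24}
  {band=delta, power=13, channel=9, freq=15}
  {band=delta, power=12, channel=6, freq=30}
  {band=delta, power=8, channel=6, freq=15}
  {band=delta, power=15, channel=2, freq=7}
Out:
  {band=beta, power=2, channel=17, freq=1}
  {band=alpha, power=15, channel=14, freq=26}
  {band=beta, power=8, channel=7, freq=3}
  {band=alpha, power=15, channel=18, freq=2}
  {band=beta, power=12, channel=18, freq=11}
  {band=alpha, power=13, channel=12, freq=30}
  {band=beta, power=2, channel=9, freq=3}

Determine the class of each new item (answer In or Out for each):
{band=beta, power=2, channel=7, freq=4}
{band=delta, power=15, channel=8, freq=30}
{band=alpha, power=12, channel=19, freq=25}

Out, In, Out

Checking candidate rules against both groups, what survives is: band is delta.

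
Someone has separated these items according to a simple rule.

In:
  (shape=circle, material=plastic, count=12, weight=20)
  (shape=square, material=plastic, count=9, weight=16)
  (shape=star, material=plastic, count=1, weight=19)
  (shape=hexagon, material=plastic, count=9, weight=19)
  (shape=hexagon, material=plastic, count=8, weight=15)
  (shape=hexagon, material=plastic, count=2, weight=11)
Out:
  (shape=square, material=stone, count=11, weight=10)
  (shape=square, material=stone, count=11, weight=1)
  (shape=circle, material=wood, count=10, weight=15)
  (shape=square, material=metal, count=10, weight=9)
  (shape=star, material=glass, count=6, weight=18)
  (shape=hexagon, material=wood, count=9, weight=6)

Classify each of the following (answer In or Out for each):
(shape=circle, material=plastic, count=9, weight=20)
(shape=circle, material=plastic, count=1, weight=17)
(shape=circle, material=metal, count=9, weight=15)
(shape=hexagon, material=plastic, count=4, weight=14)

In, In, Out, In

A rule that fits every label: material is plastic — true of each 'In' example, false of each 'Out' one.
In: (shape=circle, material=plastic, count=9, weight=20), since material is plastic.
In: (shape=circle, material=plastic, count=1, weight=17), since material is plastic.
Out: (shape=circle, material=metal, count=9, weight=15), since material is metal.
In: (shape=hexagon, material=plastic, count=4, weight=14), since material is plastic.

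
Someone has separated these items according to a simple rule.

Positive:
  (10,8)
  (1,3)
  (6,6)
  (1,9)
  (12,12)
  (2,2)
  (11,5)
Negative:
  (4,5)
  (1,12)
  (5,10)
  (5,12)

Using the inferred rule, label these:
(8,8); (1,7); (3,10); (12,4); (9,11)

Positive, Positive, Negative, Positive, Positive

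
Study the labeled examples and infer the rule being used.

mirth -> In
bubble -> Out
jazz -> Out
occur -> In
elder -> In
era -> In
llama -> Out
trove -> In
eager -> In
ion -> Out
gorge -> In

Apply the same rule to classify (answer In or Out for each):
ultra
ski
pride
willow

One predicate separates the groups cleanly: contains 'r'.
In: ultra, since has 'r'. Out: ski, since no 'r'. In: pride, since has 'r'. Out: willow, since no 'r'.

In, Out, In, Out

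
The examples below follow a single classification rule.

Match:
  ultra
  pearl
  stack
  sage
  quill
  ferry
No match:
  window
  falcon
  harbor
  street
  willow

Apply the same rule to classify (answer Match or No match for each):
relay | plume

'Match' ⟺ length ≤ 5.
relay: Match (length 5).
plume: Match (length 5).

Match, Match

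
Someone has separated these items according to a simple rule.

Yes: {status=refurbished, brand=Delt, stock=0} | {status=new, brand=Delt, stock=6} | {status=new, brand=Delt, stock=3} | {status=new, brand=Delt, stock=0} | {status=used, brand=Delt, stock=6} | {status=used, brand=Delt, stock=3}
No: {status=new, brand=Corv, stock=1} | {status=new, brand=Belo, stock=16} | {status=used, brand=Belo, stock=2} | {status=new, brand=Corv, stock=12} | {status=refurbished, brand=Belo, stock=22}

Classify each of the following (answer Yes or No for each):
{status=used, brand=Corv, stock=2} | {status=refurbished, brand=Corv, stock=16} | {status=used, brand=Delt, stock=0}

No, No, Yes

Looking at the examples, the only property every 'Yes' case has and every 'No' case lacks is: brand is Delt.
{status=used, brand=Corv, stock=2} → brand is Corv → No. {status=refurbished, brand=Corv, stock=16} → brand is Corv → No. {status=used, brand=Delt, stock=0} → brand is Delt → Yes.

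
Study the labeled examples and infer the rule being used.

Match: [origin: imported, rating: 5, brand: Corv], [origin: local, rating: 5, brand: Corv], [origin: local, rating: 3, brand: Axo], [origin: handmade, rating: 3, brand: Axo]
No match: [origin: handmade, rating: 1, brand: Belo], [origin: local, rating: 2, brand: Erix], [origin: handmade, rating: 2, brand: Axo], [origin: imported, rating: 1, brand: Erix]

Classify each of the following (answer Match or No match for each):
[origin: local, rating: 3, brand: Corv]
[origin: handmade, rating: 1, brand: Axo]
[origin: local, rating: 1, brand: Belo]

The pattern is that an item is 'Match' exactly when: rating ≥ 3.
[origin: local, rating: 3, brand: Corv]: rating = 3 — fits, so Match.
[origin: handmade, rating: 1, brand: Axo]: rating = 1 — does not pass, so No match.
[origin: local, rating: 1, brand: Belo]: rating = 1 — does not pass, so No match.

Match, No match, No match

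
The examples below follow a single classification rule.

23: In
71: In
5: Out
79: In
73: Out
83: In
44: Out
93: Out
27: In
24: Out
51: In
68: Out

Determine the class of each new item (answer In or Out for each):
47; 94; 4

The distinguishing property — ≡ 3 (mod 4) — holds for all the 'In' cases and none of the 'Out' cases.

In, Out, Out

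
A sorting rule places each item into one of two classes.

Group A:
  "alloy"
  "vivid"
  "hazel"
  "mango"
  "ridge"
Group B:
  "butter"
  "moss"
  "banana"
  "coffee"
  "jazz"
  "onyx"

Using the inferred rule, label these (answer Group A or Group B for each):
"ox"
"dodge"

Group B, Group A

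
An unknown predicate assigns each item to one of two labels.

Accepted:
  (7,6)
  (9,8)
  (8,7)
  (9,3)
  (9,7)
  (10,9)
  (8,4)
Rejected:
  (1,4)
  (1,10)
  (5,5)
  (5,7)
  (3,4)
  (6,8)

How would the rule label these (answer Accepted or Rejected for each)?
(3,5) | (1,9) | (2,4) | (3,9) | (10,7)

Rejected, Rejected, Rejected, Rejected, Accepted

Every 'Accepted' example satisfies: first > second. None of the 'Rejected' examples do.
(3,5): 3 < 5, lacks this property → Rejected.
(1,9): 1 < 9, lacks this property → Rejected.
(2,4): 2 < 4, lacks this property → Rejected.
(3,9): 3 < 9, lacks this property → Rejected.
(10,7): 10 > 7, matches → Accepted.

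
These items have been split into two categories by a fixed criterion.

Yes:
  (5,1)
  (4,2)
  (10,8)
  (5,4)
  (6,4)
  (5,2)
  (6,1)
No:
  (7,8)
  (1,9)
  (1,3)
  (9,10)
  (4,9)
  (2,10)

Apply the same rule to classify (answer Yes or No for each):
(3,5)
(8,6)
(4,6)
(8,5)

No, Yes, No, Yes

The classifier is using: first > second.
(3,5) — 3 < 5, hence No. (8,6) — 8 > 6, hence Yes. (4,6) — 4 < 6, hence No. (8,5) — 8 > 5, hence Yes.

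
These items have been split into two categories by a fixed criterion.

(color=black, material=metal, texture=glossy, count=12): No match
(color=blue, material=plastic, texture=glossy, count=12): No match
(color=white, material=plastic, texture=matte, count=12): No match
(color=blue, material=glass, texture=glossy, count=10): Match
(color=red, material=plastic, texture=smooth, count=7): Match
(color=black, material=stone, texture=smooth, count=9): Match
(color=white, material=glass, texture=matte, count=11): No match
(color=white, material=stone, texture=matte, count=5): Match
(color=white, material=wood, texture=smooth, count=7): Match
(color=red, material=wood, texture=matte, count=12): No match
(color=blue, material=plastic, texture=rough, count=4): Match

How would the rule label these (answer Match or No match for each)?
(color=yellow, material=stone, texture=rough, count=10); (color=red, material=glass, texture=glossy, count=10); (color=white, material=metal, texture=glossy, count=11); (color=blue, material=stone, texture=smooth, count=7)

Match, Match, No match, Match

The rule appears to be: count ≤ 10.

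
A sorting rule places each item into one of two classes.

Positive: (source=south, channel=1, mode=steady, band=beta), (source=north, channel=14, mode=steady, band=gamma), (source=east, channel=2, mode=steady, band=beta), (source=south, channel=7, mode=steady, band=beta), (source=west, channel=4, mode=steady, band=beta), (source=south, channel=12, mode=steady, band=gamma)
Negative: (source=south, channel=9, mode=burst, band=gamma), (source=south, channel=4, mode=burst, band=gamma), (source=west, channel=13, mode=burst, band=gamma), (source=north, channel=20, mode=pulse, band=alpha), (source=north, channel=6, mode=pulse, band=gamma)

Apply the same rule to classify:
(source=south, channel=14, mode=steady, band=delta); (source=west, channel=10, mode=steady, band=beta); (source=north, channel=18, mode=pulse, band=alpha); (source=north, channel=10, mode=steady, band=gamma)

Rule: mode is steady. This holds for each 'Positive' example and fails for each 'Negative' one.
(source=south, channel=14, mode=steady, band=delta): Positive (mode is steady).
(source=west, channel=10, mode=steady, band=beta): Positive (mode is steady).
(source=north, channel=18, mode=pulse, band=alpha): Negative (mode is pulse).
(source=north, channel=10, mode=steady, band=gamma): Positive (mode is steady).

Positive, Positive, Negative, Positive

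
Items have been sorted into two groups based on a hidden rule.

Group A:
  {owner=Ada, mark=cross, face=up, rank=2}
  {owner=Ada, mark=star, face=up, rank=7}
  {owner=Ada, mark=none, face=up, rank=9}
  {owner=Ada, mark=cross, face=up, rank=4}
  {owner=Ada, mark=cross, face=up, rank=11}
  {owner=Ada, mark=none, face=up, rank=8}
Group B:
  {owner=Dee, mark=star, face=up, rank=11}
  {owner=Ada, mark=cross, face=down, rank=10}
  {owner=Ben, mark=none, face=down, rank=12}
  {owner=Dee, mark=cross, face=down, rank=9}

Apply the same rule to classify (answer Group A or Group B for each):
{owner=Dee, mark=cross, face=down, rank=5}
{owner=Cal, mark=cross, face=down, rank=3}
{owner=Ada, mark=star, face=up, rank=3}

A rule that fits every label: face is up AND owner is Ada — true of each 'Group A' example, false of each 'Group B' one.
{owner=Dee, mark=cross, face=down, rank=5}: face is down, owner is Dee, fails this test → Group B. {owner=Cal, mark=cross, face=down, rank=3}: face is down, owner is Cal, fails this test → Group B. {owner=Ada, mark=star, face=up, rank=3}: face is up, owner is Ada, meets the rule → Group A.

Group B, Group B, Group A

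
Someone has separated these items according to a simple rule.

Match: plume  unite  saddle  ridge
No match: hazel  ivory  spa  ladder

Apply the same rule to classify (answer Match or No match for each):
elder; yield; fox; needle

Looking at the examples, the only property every 'Match' case has and every 'No match' case lacks is: ends with 'e'.

No match, No match, No match, Match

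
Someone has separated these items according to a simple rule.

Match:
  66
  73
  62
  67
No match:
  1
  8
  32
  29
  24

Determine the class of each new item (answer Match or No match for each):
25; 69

No match, Match

The simplest hypothesis consistent with all the labels is: at least 62.
25: No match (25 < 62). 69: Match (69 ≥ 62).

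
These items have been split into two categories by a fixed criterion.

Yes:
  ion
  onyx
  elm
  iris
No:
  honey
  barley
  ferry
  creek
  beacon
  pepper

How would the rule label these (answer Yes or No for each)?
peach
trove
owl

No, No, Yes

'Yes' ⟺ starts with a vowel.
peach — starts with 'p', hence No. trove — starts with 't', hence No. owl — starts with 'o', hence Yes.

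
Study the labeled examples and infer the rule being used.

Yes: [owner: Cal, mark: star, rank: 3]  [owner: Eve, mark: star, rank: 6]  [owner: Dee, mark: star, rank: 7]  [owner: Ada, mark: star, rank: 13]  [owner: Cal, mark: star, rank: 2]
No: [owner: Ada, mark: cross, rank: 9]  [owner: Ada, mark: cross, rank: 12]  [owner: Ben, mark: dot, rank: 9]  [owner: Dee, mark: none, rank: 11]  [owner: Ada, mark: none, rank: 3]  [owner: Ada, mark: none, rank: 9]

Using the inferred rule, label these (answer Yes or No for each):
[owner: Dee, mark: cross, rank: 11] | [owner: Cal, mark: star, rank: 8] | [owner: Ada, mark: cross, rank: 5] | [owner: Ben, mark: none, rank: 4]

Checking candidate rules against both groups, what survives is: mark is star.
[owner: Dee, mark: cross, rank: 11]: mark is cross, doesn't match → No. [owner: Cal, mark: star, rank: 8]: mark is star, checks out → Yes. [owner: Ada, mark: cross, rank: 5]: mark is cross, doesn't match → No. [owner: Ben, mark: none, rank: 4]: mark is none, doesn't match → No.

No, Yes, No, No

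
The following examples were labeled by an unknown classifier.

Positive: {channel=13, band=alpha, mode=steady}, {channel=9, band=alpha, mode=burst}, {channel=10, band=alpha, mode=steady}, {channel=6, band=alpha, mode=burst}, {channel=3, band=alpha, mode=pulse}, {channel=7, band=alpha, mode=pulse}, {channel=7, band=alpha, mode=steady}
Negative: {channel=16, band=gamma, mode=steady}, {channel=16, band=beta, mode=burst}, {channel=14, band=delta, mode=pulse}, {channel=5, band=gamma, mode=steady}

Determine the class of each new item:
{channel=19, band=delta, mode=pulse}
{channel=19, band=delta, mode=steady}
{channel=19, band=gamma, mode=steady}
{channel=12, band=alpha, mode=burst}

Negative, Negative, Negative, Positive

Checking candidate rules against both groups, what survives is: band is alpha.
{channel=19, band=delta, mode=pulse} → band is delta → Negative. {channel=19, band=delta, mode=steady} → band is delta → Negative. {channel=19, band=gamma, mode=steady} → band is gamma → Negative. {channel=12, band=alpha, mode=burst} → band is alpha → Positive.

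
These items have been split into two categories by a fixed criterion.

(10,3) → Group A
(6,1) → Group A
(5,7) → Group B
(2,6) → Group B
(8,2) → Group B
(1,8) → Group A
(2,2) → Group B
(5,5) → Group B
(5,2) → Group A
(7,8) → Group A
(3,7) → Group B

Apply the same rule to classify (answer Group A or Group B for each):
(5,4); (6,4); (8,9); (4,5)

Looking at the examples, the only property every 'Group A' case has and every 'Group B' case lacks is: sum is odd.
(5,4): Group A (5+4 = 9). (6,4): Group B (6+4 = 10). (8,9): Group A (8+9 = 17). (4,5): Group A (4+5 = 9).

Group A, Group B, Group A, Group A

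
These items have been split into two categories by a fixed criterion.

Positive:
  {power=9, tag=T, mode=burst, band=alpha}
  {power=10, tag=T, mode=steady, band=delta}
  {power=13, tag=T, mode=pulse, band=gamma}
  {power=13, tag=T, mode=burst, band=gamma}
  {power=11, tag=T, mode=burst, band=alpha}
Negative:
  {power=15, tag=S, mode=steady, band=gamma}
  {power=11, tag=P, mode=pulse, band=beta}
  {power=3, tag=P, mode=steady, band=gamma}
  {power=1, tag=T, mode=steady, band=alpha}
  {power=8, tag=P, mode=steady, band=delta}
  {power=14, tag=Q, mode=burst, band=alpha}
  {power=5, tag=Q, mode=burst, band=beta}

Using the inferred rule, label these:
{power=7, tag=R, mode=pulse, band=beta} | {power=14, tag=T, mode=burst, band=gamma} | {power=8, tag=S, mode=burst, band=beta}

Negative, Positive, Negative

A rule that fits every label: tag is T AND power ≥ 3 — true of each 'Positive' example, false of each 'Negative' one.
{power=7, tag=R, mode=pulse, band=beta}: tag is R, power = 7 — lacks this property, so Negative.
{power=14, tag=T, mode=burst, band=gamma}: tag is T, power = 14 — qualifies, so Positive.
{power=8, tag=S, mode=burst, band=beta}: tag is S, power = 8 — lacks this property, so Negative.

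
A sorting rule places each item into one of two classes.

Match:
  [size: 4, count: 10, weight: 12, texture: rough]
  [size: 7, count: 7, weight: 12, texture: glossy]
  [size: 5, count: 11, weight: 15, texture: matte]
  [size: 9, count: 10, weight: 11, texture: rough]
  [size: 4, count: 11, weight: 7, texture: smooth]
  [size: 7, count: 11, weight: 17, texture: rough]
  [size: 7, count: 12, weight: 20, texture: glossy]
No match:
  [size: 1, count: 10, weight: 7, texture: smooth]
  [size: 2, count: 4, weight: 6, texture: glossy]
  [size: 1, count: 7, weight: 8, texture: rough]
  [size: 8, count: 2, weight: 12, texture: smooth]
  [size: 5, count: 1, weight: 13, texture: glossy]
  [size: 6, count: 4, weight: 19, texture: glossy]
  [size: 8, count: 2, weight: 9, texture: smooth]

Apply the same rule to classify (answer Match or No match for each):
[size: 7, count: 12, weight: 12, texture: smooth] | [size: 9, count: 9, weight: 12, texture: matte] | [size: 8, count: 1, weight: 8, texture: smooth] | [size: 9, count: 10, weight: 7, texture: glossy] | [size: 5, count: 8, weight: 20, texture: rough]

Match, Match, No match, Match, Match

The simplest hypothesis consistent with all the labels is: count ≥ 7 AND size ≥ 2.
[size: 7, count: 12, weight: 12, texture: smooth]: count = 12, size = 7, has this property → Match. [size: 9, count: 9, weight: 12, texture: matte]: count = 9, size = 9, has this property → Match. [size: 8, count: 1, weight: 8, texture: smooth]: count = 1, size = 8, fails this test → No match. [size: 9, count: 10, weight: 7, texture: glossy]: count = 10, size = 9, has this property → Match. [size: 5, count: 8, weight: 20, texture: rough]: count = 8, size = 5, has this property → Match.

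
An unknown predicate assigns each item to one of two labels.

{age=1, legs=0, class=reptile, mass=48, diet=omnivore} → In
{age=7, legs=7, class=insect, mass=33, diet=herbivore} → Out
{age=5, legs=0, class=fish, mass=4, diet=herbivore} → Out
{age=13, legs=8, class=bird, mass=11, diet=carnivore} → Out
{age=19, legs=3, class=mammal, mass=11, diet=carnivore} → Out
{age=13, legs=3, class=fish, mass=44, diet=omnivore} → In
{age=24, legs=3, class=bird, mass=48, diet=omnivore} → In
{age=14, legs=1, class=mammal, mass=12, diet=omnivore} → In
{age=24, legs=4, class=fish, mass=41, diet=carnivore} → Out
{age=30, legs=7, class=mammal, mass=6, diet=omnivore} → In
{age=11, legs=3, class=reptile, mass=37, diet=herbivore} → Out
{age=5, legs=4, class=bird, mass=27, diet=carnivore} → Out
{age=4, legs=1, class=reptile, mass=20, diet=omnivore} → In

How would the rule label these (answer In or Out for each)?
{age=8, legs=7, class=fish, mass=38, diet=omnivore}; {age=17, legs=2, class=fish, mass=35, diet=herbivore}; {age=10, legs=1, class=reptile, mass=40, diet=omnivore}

Rule: diet is omnivore. This holds for each 'In' example and fails for each 'Out' one.
{age=8, legs=7, class=fish, mass=38, diet=omnivore}: diet is omnivore, fits → In. {age=17, legs=2, class=fish, mass=35, diet=herbivore}: diet is herbivore, fails the rule → Out. {age=10, legs=1, class=reptile, mass=40, diet=omnivore}: diet is omnivore, fits → In.

In, Out, In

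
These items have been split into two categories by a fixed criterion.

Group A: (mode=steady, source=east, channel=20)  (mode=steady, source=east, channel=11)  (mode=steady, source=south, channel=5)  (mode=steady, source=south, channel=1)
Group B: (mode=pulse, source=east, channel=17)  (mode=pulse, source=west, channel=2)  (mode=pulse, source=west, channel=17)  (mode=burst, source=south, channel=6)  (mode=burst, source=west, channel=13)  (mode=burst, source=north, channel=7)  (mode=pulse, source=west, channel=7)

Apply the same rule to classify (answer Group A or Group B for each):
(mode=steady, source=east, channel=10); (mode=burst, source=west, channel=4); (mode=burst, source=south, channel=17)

Comparing the two groups points to one rule — mode is steady.
(mode=steady, source=east, channel=10): mode is steady — meets the rule, so Group A. (mode=burst, source=west, channel=4): mode is burst — fails this test, so Group B. (mode=burst, source=south, channel=17): mode is burst — fails this test, so Group B.

Group A, Group B, Group B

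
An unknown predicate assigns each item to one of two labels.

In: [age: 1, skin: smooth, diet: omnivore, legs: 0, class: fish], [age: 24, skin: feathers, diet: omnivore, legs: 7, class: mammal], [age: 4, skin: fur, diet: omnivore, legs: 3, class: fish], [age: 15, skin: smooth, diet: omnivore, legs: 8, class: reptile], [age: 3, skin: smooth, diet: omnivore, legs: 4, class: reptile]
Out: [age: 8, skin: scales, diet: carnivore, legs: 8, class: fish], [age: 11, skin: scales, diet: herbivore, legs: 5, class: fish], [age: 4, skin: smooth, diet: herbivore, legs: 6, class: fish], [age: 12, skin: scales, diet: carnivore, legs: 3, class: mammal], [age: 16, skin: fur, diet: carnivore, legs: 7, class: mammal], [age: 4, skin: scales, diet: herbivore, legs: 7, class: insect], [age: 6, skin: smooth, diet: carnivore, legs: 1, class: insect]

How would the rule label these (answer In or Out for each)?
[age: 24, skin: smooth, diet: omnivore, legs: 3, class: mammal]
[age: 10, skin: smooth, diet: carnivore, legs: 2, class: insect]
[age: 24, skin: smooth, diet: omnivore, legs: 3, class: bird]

In, Out, In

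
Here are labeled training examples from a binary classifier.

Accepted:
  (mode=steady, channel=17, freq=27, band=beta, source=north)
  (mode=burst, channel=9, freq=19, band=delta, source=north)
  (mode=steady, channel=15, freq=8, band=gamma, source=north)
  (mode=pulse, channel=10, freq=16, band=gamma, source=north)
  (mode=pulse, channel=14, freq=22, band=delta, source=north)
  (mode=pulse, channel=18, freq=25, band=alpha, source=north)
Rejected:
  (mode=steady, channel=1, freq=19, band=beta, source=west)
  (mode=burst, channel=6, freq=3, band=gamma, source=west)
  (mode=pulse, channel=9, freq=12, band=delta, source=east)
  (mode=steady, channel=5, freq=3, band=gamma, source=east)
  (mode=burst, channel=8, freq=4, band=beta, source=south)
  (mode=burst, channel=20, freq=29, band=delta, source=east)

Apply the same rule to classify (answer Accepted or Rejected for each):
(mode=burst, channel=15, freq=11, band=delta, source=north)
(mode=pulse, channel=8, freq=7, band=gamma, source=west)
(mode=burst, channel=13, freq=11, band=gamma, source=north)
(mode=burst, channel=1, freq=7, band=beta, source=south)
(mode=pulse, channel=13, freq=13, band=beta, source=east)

Accepted, Rejected, Accepted, Rejected, Rejected

Rule: source is north. This holds for each 'Accepted' example and fails for each 'Rejected' one.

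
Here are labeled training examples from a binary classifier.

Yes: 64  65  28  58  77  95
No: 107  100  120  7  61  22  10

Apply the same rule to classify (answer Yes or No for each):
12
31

Rule: digit sum ≥ 9. This holds for each 'Yes' example and fails for each 'No' one.
12: digit sum 1+2 = 3 — does not pass, so No. 31: digit sum 3+1 = 4 — does not pass, so No.

No, No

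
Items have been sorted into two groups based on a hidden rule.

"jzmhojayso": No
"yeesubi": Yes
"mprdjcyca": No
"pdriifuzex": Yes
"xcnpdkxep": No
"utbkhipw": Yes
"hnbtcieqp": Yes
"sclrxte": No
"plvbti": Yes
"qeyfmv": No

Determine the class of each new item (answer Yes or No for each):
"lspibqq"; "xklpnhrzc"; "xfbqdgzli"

The rule appears to be: contains 'i'.
"lspibqq": has 'i', meets the rule → Yes. "xklpnhrzc": no 'i', doesn't qualify → No. "xfbqdgzli": has 'i', meets the rule → Yes.

Yes, No, Yes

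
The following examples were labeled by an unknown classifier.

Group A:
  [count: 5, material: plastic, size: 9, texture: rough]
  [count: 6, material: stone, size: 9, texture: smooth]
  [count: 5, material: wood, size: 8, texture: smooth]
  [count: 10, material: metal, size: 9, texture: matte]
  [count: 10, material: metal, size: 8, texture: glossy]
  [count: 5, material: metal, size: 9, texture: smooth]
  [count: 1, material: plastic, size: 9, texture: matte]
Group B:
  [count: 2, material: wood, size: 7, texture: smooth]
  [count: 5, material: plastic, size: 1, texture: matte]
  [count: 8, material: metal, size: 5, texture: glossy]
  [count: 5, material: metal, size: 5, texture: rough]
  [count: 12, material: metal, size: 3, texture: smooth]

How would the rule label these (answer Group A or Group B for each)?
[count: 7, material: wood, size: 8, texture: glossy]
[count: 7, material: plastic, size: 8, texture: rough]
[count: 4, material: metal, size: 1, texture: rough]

The classifier is using: size ≥ 8.
[count: 7, material: wood, size: 8, texture: glossy]: size = 8 — checks out, so Group A. [count: 7, material: plastic, size: 8, texture: rough]: size = 8 — checks out, so Group A. [count: 4, material: metal, size: 1, texture: rough]: size = 1 — does not pass, so Group B.

Group A, Group A, Group B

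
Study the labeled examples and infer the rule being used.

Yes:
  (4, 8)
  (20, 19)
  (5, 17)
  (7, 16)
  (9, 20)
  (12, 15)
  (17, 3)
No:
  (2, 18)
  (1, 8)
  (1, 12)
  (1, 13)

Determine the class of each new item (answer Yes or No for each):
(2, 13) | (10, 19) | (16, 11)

No, Yes, Yes

'Yes' ⟺ first ≥ 3.
No: (2, 13), since first 2.
Yes: (10, 19), since first 10.
Yes: (16, 11), since first 16.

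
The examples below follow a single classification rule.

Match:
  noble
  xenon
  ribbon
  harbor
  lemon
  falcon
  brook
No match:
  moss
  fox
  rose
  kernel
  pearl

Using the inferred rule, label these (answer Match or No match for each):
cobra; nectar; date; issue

The distinguishing property — length ≥ 5 AND contains 'o' — holds for all the 'Match' cases and none of the 'No match' cases.
cobra — length 5, has 'o', hence Match. nectar — length 6, no 'o', hence No match. date — length 4, no 'o', hence No match. issue — length 5, no 'o', hence No match.

Match, No match, No match, No match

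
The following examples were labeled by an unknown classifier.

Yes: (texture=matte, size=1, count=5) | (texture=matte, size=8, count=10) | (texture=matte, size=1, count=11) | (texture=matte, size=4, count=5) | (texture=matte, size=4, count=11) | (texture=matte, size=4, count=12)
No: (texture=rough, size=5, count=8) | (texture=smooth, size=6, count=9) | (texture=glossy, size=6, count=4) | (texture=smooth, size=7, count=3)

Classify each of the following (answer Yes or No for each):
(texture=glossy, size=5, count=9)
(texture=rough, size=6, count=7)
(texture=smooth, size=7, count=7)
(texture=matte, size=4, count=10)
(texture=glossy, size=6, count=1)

No, No, No, Yes, No

The distinguishing property — texture is matte — holds for all the 'Yes' cases and none of the 'No' cases.
(texture=glossy, size=5, count=9): texture is glossy, does not satisfy this → No. (texture=rough, size=6, count=7): texture is rough, does not satisfy this → No. (texture=smooth, size=7, count=7): texture is smooth, does not satisfy this → No. (texture=matte, size=4, count=10): texture is matte, checks out → Yes. (texture=glossy, size=6, count=1): texture is glossy, does not satisfy this → No.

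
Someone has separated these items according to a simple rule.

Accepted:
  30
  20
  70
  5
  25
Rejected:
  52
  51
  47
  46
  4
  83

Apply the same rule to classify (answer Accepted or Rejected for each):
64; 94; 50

Every 'Accepted' example satisfies: multiple of 5. None of the 'Rejected' examples do.

Rejected, Rejected, Accepted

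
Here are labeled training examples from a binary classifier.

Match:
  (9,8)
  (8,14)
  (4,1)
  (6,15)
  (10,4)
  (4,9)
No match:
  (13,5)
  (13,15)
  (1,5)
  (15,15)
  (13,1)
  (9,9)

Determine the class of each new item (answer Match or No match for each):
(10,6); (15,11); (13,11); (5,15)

Match, No match, No match, No match

'Match' ⟺ product is even.
(10,6): Match (10·6 = 60). (15,11): No match (15·11 = 165). (13,11): No match (13·11 = 143). (5,15): No match (5·15 = 75).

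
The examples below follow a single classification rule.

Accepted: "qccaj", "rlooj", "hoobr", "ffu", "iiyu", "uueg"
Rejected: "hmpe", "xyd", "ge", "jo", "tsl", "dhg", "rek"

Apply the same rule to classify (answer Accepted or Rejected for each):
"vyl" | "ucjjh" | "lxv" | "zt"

Rejected, Accepted, Rejected, Rejected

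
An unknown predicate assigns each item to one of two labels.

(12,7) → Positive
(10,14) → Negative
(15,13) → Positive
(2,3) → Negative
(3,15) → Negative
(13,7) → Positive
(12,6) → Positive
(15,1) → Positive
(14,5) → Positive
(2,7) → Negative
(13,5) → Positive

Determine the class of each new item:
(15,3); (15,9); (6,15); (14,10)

Positive, Positive, Negative, Positive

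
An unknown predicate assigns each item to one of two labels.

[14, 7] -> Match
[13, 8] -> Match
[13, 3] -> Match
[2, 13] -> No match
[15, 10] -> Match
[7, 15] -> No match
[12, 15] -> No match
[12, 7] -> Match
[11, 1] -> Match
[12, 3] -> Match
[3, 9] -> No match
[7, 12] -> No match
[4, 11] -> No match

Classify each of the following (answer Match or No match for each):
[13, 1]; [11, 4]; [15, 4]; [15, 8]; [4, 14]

The rule appears to be: first > second.
[13, 1] — 13 > 1, hence Match.
[11, 4] — 11 > 4, hence Match.
[15, 4] — 15 > 4, hence Match.
[15, 8] — 15 > 8, hence Match.
[4, 14] — 4 < 14, hence No match.

Match, Match, Match, Match, No match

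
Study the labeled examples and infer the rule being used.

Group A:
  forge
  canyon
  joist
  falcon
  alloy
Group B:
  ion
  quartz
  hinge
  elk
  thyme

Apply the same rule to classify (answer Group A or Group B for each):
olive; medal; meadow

All 'Group A' examples share one property — length ≥ 5 AND contains 'o' — and every 'Group B' example lacks it.
olive: length 5, has 'o', fits → Group A. medal: length 5, no 'o', fails the rule → Group B. meadow: length 6, has 'o', fits → Group A.

Group A, Group B, Group A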